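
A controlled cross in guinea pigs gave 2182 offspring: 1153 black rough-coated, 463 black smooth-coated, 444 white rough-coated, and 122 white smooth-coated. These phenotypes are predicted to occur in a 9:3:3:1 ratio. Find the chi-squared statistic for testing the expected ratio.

16.089

Expected counts for N = 2182 under a 9:3:3:1 ratio (total parts = 16):
  black rough-coated: 2182 × 9/16 = 1227.375
  black smooth-coated: 2182 × 3/16 = 409.125
  white rough-coated: 2182 × 3/16 = 409.125
  white smooth-coated: 2182 × 1/16 = 136.375
χ² = Σ (O − E)² / E
  black rough-coated: (1153 − 1227.375)² / 1227.375 = 4.5069
  black smooth-coated: (463 − 409.125)² / 409.125 = 7.0944
  white rough-coated: (444 − 409.125)² / 409.125 = 2.9728
  white smooth-coated: (122 − 136.375)² / 136.375 = 1.5152
χ² = 4.5069 + 7.0944 + 2.9728 + 1.5152 = 16.0893 ≈ 16.089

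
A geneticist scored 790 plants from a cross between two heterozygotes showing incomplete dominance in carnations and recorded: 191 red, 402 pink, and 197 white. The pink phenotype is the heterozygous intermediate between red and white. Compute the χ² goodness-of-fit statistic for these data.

With incomplete dominance, a heterozygote × heterozygote cross gives a 1:2:1 phenotypic ratio.
Under the 1:2:1 hypothesis (Σ ratio = 4, N = 790):
  red: 790 × 1/4 = 197.5
  pink: 790 × 2/4 = 395
  white: 790 × 1/4 = 197.5
χ² = Σ (O − E)² / E
  red: (191 − 197.5)² / 197.5 = 0.2139
  pink: (402 − 395)² / 395 = 0.1241
  white: (197 − 197.5)² / 197.5 = 0.0013
χ² = 0.2139 + 0.1241 + 0.0013 = 0.3393 ≈ 0.339

0.339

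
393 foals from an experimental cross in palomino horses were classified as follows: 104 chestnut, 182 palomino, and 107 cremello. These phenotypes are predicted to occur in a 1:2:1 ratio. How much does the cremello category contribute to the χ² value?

Expected counts for N = 393 under a 1:2:1 ratio (total parts = 4):
  chestnut: 393 × 1/4 = 98.25
  palomino: 393 × 2/4 = 196.5
  cremello: 393 × 1/4 = 98.25
Contribution of cremello: (107 − 98.25)² / 98.25 = 0.7793

0.779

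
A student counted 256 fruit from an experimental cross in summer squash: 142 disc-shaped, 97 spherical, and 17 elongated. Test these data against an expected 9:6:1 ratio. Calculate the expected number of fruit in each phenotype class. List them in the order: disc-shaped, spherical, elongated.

144, 96, 16

Total ratio parts = 16. Expected numbers out of 256:
  disc-shaped: 256 × 9/16 = 144
  spherical: 256 × 6/16 = 96
  elongated: 256 × 1/16 = 16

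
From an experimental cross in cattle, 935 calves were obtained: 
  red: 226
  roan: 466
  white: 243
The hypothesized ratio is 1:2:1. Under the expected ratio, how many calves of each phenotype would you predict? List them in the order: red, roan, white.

The 1:2:1 ratio has 4 parts, so with N = 935 the expected counts are:
  red: 935 × 1/4 = 233.75
  roan: 935 × 2/4 = 467.5
  white: 935 × 1/4 = 233.75

233.75, 467.5, 233.75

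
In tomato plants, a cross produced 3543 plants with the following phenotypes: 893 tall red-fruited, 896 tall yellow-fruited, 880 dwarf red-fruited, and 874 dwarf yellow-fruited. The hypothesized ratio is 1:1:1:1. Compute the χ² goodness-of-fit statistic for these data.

Total ratio parts = 4. Expected numbers out of 3543:
  tall red-fruited: 3543 × 1/4 = 885.75
  tall yellow-fruited: 3543 × 1/4 = 885.75
  dwarf red-fruited: 3543 × 1/4 = 885.75
  dwarf yellow-fruited: 3543 × 1/4 = 885.75
χ² = Σ (O − E)² / E
  tall red-fruited: (893 − 885.75)² / 885.75 = 0.0593
  tall yellow-fruited: (896 − 885.75)² / 885.75 = 0.1186
  dwarf red-fruited: (880 − 885.75)² / 885.75 = 0.0373
  dwarf yellow-fruited: (874 − 885.75)² / 885.75 = 0.1559
χ² = 0.0593 + 0.1186 + 0.0373 + 0.1559 = 0.3711 ≈ 0.371

0.371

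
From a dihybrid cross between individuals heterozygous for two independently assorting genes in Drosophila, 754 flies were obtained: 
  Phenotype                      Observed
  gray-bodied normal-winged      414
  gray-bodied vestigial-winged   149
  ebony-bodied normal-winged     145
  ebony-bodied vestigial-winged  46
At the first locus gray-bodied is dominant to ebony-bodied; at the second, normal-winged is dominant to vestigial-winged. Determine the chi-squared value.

A dihybrid F₂ with independent assortment and complete dominance at both loci gives a 9:3:3:1 phenotypic ratio.
Total ratio parts = 16. Expected numbers out of 754:
  gray-bodied normal-winged: 754 × 9/16 = 424.125
  gray-bodied vestigial-winged: 754 × 3/16 = 141.375
  ebony-bodied normal-winged: 754 × 3/16 = 141.375
  ebony-bodied vestigial-winged: 754 × 1/16 = 47.125
χ² = Σ (O − E)² / E
  gray-bodied normal-winged: (414 − 424.125)² / 424.125 = 0.2417
  gray-bodied vestigial-winged: (149 − 141.375)² / 141.375 = 0.4113
  ebony-bodied normal-winged: (145 − 141.375)² / 141.375 = 0.0929
  ebony-bodied vestigial-winged: (46 − 47.125)² / 47.125 = 0.0269
χ² = 0.2417 + 0.4113 + 0.0929 + 0.0269 = 0.7728 ≈ 0.773

0.773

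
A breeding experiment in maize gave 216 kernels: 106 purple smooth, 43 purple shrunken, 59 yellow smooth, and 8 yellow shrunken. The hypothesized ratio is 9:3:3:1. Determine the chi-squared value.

The 9:3:3:1 ratio has 16 parts, so with N = 216 the expected counts are:
  purple smooth: 216 × 9/16 = 121.5
  purple shrunken: 216 × 3/16 = 40.5
  yellow smooth: 216 × 3/16 = 40.5
  yellow shrunken: 216 × 1/16 = 13.5
χ² = Σ (O − E)² / E
  purple smooth: (106 − 121.5)² / 121.5 = 1.9774
  purple shrunken: (43 − 40.5)² / 40.5 = 0.1543
  yellow smooth: (59 − 40.5)² / 40.5 = 8.4506
  yellow shrunken: (8 − 13.5)² / 13.5 = 2.2407
χ² = 1.9774 + 0.1543 + 8.4506 + 2.2407 = 12.823

12.823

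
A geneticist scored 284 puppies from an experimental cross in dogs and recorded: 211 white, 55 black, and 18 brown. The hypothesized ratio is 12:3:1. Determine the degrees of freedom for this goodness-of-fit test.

A goodness-of-fit test with 3 phenotype classes has df = 3 − 1 = 2.

2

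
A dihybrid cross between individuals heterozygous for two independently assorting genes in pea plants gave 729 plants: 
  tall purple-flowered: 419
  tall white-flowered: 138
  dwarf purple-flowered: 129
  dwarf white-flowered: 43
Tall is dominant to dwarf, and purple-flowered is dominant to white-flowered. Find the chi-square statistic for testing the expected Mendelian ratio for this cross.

0.784

A dihybrid F₂ with independent assortment and complete dominance at both loci gives a 9:3:3:1 phenotypic ratio.
Under the 9:3:3:1 hypothesis (Σ ratio = 16, N = 729):
  tall purple-flowered: 729 × 9/16 = 410.0625
  tall white-flowered: 729 × 3/16 = 136.6875
  dwarf purple-flowered: 729 × 3/16 = 136.6875
  dwarf white-flowered: 729 × 1/16 = 45.5625
χ² = Σ (O − E)² / E
  tall purple-flowered: (419 − 410.0625)² / 410.0625 = 0.1948
  tall white-flowered: (138 − 136.6875)² / 136.6875 = 0.0126
  dwarf purple-flowered: (129 − 136.6875)² / 136.6875 = 0.4324
  dwarf white-flowered: (43 − 45.5625)² / 45.5625 = 0.1441
χ² = 0.1948 + 0.0126 + 0.4324 + 0.1441 = 0.7839 ≈ 0.784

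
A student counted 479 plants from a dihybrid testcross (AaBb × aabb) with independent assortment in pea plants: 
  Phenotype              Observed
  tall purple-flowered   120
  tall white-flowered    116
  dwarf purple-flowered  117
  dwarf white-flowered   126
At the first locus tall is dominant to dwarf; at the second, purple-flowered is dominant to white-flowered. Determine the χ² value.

0.507

A dihybrid testcross with independent assortment gives a 1:1:1:1 ratio.
Total ratio parts = 4. Expected numbers out of 479:
  tall purple-flowered: 479 × 1/4 = 119.75
  tall white-flowered: 479 × 1/4 = 119.75
  dwarf purple-flowered: 479 × 1/4 = 119.75
  dwarf white-flowered: 479 × 1/4 = 119.75
χ² = Σ (O − E)² / E
  tall purple-flowered: (120 − 119.75)² / 119.75 = 0.0005
  tall white-flowered: (116 − 119.75)² / 119.75 = 0.1174
  dwarf purple-flowered: (117 − 119.75)² / 119.75 = 0.0632
  dwarf white-flowered: (126 − 119.75)² / 119.75 = 0.3262
χ² = 0.0005 + 0.1174 + 0.0632 + 0.3262 = 0.5073 ≈ 0.507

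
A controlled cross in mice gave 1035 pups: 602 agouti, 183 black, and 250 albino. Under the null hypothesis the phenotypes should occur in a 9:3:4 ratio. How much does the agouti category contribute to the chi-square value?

0.674

Total ratio parts = 16. Expected numbers out of 1035:
  agouti: 1035 × 9/16 = 582.1875
  black: 1035 × 3/16 = 194.0625
  albino: 1035 × 4/16 = 258.75
Contribution of agouti: (602 − 582.1875)² / 582.1875 = 0.6742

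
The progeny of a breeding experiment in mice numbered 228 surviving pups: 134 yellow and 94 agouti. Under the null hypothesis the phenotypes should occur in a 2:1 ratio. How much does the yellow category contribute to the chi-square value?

The 2:1 ratio has 3 parts, so with N = 228 the expected counts are:
  yellow: 228 × 2/3 = 152
  agouti: 228 × 1/3 = 76
Contribution of yellow: (134 − 152)² / 152 = 2.1316

2.132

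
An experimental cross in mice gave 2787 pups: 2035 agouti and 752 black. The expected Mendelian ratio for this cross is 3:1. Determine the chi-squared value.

5.842

Total ratio parts = 4. Expected numbers out of 2787:
  agouti: 2787 × 3/4 = 2090.25
  black: 2787 × 1/4 = 696.75
χ² = Σ (O − E)² / E
  agouti: (2035 − 2090.25)² / 2090.25 = 1.4604
  black: (752 − 696.75)² / 696.75 = 4.3811
χ² = 1.4604 + 4.3811 = 5.8415 ≈ 5.842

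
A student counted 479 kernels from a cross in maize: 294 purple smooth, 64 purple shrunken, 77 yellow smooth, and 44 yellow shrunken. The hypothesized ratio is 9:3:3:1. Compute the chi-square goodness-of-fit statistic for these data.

18.091

The 9:3:3:1 ratio has 16 parts, so with N = 479 the expected counts are:
  purple smooth: 479 × 9/16 = 269.4375
  purple shrunken: 479 × 3/16 = 89.8125
  yellow smooth: 479 × 3/16 = 89.8125
  yellow shrunken: 479 × 1/16 = 29.9375
χ² = Σ (O − E)² / E
  purple smooth: (294 − 269.4375)² / 269.4375 = 2.2392
  purple shrunken: (64 − 89.8125)² / 89.8125 = 7.4186
  yellow smooth: (77 − 89.8125)² / 89.8125 = 1.8278
  yellow shrunken: (44 − 29.9375)² / 29.9375 = 6.6056
χ² = 2.2392 + 7.4186 + 1.8278 + 6.6056 = 18.0912 ≈ 18.091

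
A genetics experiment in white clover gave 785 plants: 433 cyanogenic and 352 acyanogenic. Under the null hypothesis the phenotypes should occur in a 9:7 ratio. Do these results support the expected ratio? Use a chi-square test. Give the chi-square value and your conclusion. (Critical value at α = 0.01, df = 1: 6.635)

The 9:7 ratio has 16 parts, so with N = 785 the expected counts are:
  cyanogenic: 785 × 9/16 = 441.5625
  acyanogenic: 785 × 7/16 = 343.4375
χ² = Σ (O − E)² / E
  cyanogenic: (433 − 441.5625)² / 441.5625 = 0.1660
  acyanogenic: (352 − 343.4375)² / 343.4375 = 0.2135
χ² = 0.1660 + 0.2135 = 0.3795 ≈ 0.380
Degrees of freedom = 2 − 1 = 1; critical value at α = 0.01 is 6.635.
Since 0.380 < 6.635, we fail to reject the null hypothesis — the data are consistent with the 9:7 ratio.

0.380; consistent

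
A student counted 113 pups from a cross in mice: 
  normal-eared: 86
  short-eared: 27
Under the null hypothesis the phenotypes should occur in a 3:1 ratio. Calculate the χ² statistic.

Under the 3:1 hypothesis (Σ ratio = 4, N = 113):
  normal-eared: 113 × 3/4 = 84.75
  short-eared: 113 × 1/4 = 28.25
χ² = Σ (O − E)² / E
  normal-eared: (86 − 84.75)² / 84.75 = 0.0184
  short-eared: (27 − 28.25)² / 28.25 = 0.0553
χ² = 0.0184 + 0.0553 = 0.0737 ≈ 0.074

0.074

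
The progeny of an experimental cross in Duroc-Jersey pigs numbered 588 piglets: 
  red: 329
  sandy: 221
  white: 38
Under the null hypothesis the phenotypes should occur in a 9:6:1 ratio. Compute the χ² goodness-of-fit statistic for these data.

0.053

Expected counts for N = 588 under a 9:6:1 ratio (total parts = 16):
  red: 588 × 9/16 = 330.75
  sandy: 588 × 6/16 = 220.5
  white: 588 × 1/16 = 36.75
χ² = Σ (O − E)² / E
  red: (329 − 330.75)² / 330.75 = 0.0093
  sandy: (221 − 220.5)² / 220.5 = 0.0011
  white: (38 − 36.75)² / 36.75 = 0.0425
χ² = 0.0093 + 0.0011 + 0.0425 = 0.0529 ≈ 0.053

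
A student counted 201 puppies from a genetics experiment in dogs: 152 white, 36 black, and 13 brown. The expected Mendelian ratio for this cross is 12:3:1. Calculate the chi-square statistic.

The 12:3:1 ratio has 16 parts, so with N = 201 the expected counts are:
  white: 201 × 12/16 = 150.75
  black: 201 × 3/16 = 37.6875
  brown: 201 × 1/16 = 12.5625
χ² = Σ (O − E)² / E
  white: (152 − 150.75)² / 150.75 = 0.0104
  black: (36 − 37.6875)² / 37.6875 = 0.0756
  brown: (13 − 12.5625)² / 12.5625 = 0.0152
χ² = 0.0104 + 0.0756 + 0.0152 = 0.1012 ≈ 0.101

0.101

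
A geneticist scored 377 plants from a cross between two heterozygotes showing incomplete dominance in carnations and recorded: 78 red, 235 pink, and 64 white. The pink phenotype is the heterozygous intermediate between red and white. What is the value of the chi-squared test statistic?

23.981

With incomplete dominance, a heterozygote × heterozygote cross gives a 1:2:1 phenotypic ratio.
The 1:2:1 ratio has 4 parts, so with N = 377 the expected counts are:
  red: 377 × 1/4 = 94.25
  pink: 377 × 2/4 = 188.5
  white: 377 × 1/4 = 94.25
χ² = Σ (O − E)² / E
  red: (78 − 94.25)² / 94.25 = 2.8017
  pink: (235 − 188.5)² / 188.5 = 11.4708
  white: (64 − 94.25)² / 94.25 = 9.7089
χ² = 2.8017 + 11.4708 + 9.7089 = 23.9814 ≈ 23.981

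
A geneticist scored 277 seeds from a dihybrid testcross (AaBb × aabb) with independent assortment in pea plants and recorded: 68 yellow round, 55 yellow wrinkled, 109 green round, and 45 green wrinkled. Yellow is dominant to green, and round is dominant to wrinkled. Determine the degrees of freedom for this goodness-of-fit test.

A dihybrid testcross with independent assortment gives a 1:1:1:1 ratio.
A goodness-of-fit test with 4 phenotype classes has df = 4 − 1 = 3.

3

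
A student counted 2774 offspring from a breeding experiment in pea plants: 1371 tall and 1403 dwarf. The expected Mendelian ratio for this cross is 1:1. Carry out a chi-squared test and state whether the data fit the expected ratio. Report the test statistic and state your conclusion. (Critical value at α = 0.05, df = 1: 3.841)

Under the 1:1 hypothesis (Σ ratio = 2, N = 2774):
  tall: 2774 × 1/2 = 1387
  dwarf: 2774 × 1/2 = 1387
χ² = Σ (O − E)² / E
  tall: (1371 − 1387)² / 1387 = 0.1846
  dwarf: (1403 − 1387)² / 1387 = 0.1846
χ² = 0.1846 + 0.1846 = 0.3692 ≈ 0.369
Degrees of freedom = 2 − 1 = 1; critical value at α = 0.05 is 3.841.
Since 0.369 < 3.841, we fail to reject the null hypothesis — the data are consistent with the 1:1 ratio.

0.369; consistent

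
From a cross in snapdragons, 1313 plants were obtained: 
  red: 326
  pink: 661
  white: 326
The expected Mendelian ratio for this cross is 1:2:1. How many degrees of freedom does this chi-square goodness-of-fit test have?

A goodness-of-fit test with 3 phenotype classes has df = 3 − 1 = 2.

2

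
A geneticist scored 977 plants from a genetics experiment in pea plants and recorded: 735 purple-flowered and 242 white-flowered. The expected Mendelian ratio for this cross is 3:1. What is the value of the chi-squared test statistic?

Expected counts for N = 977 under a 3:1 ratio (total parts = 4):
  purple-flowered: 977 × 3/4 = 732.75
  white-flowered: 977 × 1/4 = 244.25
χ² = Σ (O − E)² / E
  purple-flowered: (735 − 732.75)² / 732.75 = 0.0069
  white-flowered: (242 − 244.25)² / 244.25 = 0.0207
χ² = 0.0069 + 0.0207 = 0.0276 ≈ 0.028

0.028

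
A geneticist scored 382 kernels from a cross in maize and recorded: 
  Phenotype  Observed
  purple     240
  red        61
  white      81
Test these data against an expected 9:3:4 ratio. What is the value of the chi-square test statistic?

6.716

Total ratio parts = 16. Expected numbers out of 382:
  purple: 382 × 9/16 = 214.875
  red: 382 × 3/16 = 71.625
  white: 382 × 4/16 = 95.5
χ² = Σ (O − E)² / E
  purple: (240 − 214.875)² / 214.875 = 2.9378
  red: (61 − 71.625)² / 71.625 = 1.5761
  white: (81 − 95.5)² / 95.5 = 2.2016
χ² = 2.9378 + 1.5761 + 2.2016 = 6.7155 ≈ 6.716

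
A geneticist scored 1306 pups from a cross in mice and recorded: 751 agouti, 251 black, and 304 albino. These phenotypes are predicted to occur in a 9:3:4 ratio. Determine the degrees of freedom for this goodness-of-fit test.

A goodness-of-fit test with 3 phenotype classes has df = 3 − 1 = 2.

2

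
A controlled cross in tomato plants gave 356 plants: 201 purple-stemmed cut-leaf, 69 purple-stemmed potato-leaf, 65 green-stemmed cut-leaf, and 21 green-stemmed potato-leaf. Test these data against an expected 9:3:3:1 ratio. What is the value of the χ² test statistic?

Total ratio parts = 16. Expected numbers out of 356:
  purple-stemmed cut-leaf: 356 × 9/16 = 200.25
  purple-stemmed potato-leaf: 356 × 3/16 = 66.75
  green-stemmed cut-leaf: 356 × 3/16 = 66.75
  green-stemmed potato-leaf: 356 × 1/16 = 22.25
χ² = Σ (O − E)² / E
  purple-stemmed cut-leaf: (201 − 200.25)² / 200.25 = 0.0028
  purple-stemmed potato-leaf: (69 − 66.75)² / 66.75 = 0.0758
  green-stemmed cut-leaf: (65 − 66.75)² / 66.75 = 0.0459
  green-stemmed potato-leaf: (21 − 22.25)² / 22.25 = 0.0702
χ² = 0.0028 + 0.0758 + 0.0459 + 0.0702 = 0.1947 ≈ 0.195

0.195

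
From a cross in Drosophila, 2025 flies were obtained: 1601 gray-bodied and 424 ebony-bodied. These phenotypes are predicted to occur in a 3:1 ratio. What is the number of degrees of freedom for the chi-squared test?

A goodness-of-fit test with 2 phenotype classes has df = 2 − 1 = 1.

1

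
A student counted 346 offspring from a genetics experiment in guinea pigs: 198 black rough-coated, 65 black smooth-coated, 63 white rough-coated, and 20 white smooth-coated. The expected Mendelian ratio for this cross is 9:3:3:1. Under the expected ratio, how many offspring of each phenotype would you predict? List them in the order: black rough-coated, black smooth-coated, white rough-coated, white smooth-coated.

194.625, 64.875, 64.875, 21.625

Expected counts for N = 346 under a 9:3:3:1 ratio (total parts = 16):
  black rough-coated: 346 × 9/16 = 194.625
  black smooth-coated: 346 × 3/16 = 64.875
  white rough-coated: 346 × 3/16 = 64.875
  white smooth-coated: 346 × 1/16 = 21.625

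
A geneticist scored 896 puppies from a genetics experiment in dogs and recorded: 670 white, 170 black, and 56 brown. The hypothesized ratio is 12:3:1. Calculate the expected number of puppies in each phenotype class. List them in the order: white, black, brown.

672, 168, 56

Under the 12:3:1 hypothesis (Σ ratio = 16, N = 896):
  white: 896 × 12/16 = 672
  black: 896 × 3/16 = 168
  brown: 896 × 1/16 = 56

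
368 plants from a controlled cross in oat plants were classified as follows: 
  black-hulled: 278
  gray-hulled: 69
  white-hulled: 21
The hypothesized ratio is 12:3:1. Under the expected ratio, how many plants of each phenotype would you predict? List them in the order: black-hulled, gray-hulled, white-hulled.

Under the 12:3:1 hypothesis (Σ ratio = 16, N = 368):
  black-hulled: 368 × 12/16 = 276
  gray-hulled: 368 × 3/16 = 69
  white-hulled: 368 × 1/16 = 23

276, 69, 23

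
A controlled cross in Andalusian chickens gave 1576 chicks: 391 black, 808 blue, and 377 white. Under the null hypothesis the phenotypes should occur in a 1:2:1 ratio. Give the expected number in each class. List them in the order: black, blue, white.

394, 788, 394

Under the 1:2:1 hypothesis (Σ ratio = 4, N = 1576):
  black: 1576 × 1/4 = 394
  blue: 1576 × 2/4 = 788
  white: 1576 × 1/4 = 394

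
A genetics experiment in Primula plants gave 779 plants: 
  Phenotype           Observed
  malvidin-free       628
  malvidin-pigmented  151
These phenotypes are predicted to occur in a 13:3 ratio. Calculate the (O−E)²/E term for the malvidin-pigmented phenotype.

0.167

Expected counts for N = 779 under a 13:3 ratio (total parts = 16):
  malvidin-free: 779 × 13/16 = 632.9375
  malvidin-pigmented: 779 × 3/16 = 146.0625
Contribution of malvidin-pigmented: (151 − 146.0625)² / 146.0625 = 0.1669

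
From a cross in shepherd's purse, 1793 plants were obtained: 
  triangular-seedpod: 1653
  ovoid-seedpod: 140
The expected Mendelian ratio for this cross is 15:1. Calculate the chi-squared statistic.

7.429

The 15:1 ratio has 16 parts, so with N = 1793 the expected counts are:
  triangular-seedpod: 1793 × 15/16 = 1680.9375
  ovoid-seedpod: 1793 × 1/16 = 112.0625
χ² = Σ (O − E)² / E
  triangular-seedpod: (1653 − 1680.9375)² / 1680.9375 = 0.4643
  ovoid-seedpod: (140 − 112.0625)² / 112.0625 = 6.9649
χ² = 0.4643 + 6.9649 = 7.4292 ≈ 7.429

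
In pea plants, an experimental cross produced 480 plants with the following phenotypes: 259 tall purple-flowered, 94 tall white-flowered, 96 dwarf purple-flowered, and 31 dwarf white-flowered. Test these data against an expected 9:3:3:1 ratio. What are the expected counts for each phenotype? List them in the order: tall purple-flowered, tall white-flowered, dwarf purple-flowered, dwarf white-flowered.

270, 90, 90, 30

Total ratio parts = 16. Expected numbers out of 480:
  tall purple-flowered: 480 × 9/16 = 270
  tall white-flowered: 480 × 3/16 = 90
  dwarf purple-flowered: 480 × 3/16 = 90
  dwarf white-flowered: 480 × 1/16 = 30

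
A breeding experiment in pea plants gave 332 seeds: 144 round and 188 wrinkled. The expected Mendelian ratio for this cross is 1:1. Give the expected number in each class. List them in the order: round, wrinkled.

Total ratio parts = 2. Expected numbers out of 332:
  round: 332 × 1/2 = 166
  wrinkled: 332 × 1/2 = 166

166, 166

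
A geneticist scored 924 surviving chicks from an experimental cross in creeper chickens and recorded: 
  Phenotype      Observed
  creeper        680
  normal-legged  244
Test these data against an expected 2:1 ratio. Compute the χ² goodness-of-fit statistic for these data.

19.948

Total ratio parts = 3. Expected numbers out of 924:
  creeper: 924 × 2/3 = 616
  normal-legged: 924 × 1/3 = 308
χ² = Σ (O − E)² / E
  creeper: (680 − 616)² / 616 = 6.6494
  normal-legged: (244 − 308)² / 308 = 13.2987
χ² = 6.6494 + 13.2987 = 19.9481 ≈ 19.948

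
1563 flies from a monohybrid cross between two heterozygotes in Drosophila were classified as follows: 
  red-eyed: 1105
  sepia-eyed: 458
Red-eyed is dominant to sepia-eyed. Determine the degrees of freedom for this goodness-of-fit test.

For a monohybrid cross between heterozygotes with complete dominance, the expected phenotypic ratio is 3:1.
A goodness-of-fit test with 2 phenotype classes has df = 2 − 1 = 1.

1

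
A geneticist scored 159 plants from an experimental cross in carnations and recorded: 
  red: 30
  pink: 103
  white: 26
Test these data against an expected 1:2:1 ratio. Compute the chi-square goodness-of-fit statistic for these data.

14.094

Under the 1:2:1 hypothesis (Σ ratio = 4, N = 159):
  red: 159 × 1/4 = 39.75
  pink: 159 × 2/4 = 79.5
  white: 159 × 1/4 = 39.75
χ² = Σ (O − E)² / E
  red: (30 − 39.75)² / 39.75 = 2.3915
  pink: (103 − 79.5)² / 79.5 = 6.9465
  white: (26 − 39.75)² / 39.75 = 4.7563
χ² = 2.3915 + 6.9465 + 4.7563 = 14.0943 ≈ 14.094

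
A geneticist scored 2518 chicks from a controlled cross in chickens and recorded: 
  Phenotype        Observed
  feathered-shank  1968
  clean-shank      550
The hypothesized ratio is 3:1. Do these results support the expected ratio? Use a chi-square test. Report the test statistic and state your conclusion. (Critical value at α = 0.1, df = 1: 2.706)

13.387; not consistent

Total ratio parts = 4. Expected numbers out of 2518:
  feathered-shank: 2518 × 3/4 = 1888.5
  clean-shank: 2518 × 1/4 = 629.5
χ² = Σ (O − E)² / E
  feathered-shank: (1968 − 1888.5)² / 1888.5 = 3.3467
  clean-shank: (550 − 629.5)² / 629.5 = 10.0401
χ² = 3.3467 + 10.0401 = 13.3868 ≈ 13.387
Degrees of freedom = 2 − 1 = 1; critical value at α = 0.1 is 2.706.
Since 13.387 > 2.706, we reject the null hypothesis — the data do not fit the 3:1 ratio.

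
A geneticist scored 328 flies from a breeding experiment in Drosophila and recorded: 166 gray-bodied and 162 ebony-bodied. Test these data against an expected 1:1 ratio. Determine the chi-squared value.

Under the 1:1 hypothesis (Σ ratio = 2, N = 328):
  gray-bodied: 328 × 1/2 = 164
  ebony-bodied: 328 × 1/2 = 164
χ² = Σ (O − E)² / E
  gray-bodied: (166 − 164)² / 164 = 0.0244
  ebony-bodied: (162 − 164)² / 164 = 0.0244
χ² = 0.0244 + 0.0244 = 0.0488 ≈ 0.049

0.049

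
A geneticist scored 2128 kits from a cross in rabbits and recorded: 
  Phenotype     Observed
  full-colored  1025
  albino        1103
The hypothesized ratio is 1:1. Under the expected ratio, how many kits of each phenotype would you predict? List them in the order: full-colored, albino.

1064, 1064

Total ratio parts = 2. Expected numbers out of 2128:
  full-colored: 2128 × 1/2 = 1064
  albino: 2128 × 1/2 = 1064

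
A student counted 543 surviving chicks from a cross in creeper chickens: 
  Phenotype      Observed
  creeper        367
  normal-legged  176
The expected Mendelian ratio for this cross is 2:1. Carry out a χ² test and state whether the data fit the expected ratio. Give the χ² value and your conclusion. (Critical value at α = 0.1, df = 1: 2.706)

Expected counts for N = 543 under a 2:1 ratio (total parts = 3):
  creeper: 543 × 2/3 = 362
  normal-legged: 543 × 1/3 = 181
χ² = Σ (O − E)² / E
  creeper: (367 − 362)² / 362 = 0.0691
  normal-legged: (176 − 181)² / 181 = 0.1381
χ² = 0.0691 + 0.1381 = 0.2072 ≈ 0.207
Degrees of freedom = 2 − 1 = 1; critical value at α = 0.1 is 2.706.
Since 0.207 < 2.706, we fail to reject the null hypothesis — the data are consistent with the 2:1 ratio.

0.207; consistent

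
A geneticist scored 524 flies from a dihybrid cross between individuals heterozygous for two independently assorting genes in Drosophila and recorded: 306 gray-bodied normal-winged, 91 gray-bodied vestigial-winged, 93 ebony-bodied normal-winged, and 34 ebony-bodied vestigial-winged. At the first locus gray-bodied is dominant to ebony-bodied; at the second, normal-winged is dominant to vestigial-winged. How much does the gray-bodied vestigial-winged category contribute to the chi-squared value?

0.535

A dihybrid F₂ with independent assortment and complete dominance at both loci gives a 9:3:3:1 phenotypic ratio.
Total ratio parts = 16. Expected numbers out of 524:
  gray-bodied normal-winged: 524 × 9/16 = 294.75
  gray-bodied vestigial-winged: 524 × 3/16 = 98.25
  ebony-bodied normal-winged: 524 × 3/16 = 98.25
  ebony-bodied vestigial-winged: 524 × 1/16 = 32.75
Contribution of gray-bodied vestigial-winged: (91 − 98.25)² / 98.25 = 0.5350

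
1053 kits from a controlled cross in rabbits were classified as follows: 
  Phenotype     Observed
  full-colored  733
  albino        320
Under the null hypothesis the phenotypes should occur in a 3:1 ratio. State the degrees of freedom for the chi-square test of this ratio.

A goodness-of-fit test with 2 phenotype classes has df = 2 − 1 = 1.

1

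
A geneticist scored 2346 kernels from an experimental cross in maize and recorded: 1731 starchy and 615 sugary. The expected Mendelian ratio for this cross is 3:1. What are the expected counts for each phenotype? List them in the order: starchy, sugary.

Total ratio parts = 4. Expected numbers out of 2346:
  starchy: 2346 × 3/4 = 1759.5
  sugary: 2346 × 1/4 = 586.5

1759.5, 586.5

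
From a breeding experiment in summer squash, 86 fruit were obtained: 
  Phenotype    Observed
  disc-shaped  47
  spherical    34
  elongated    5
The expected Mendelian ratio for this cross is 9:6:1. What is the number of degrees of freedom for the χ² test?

2

A goodness-of-fit test with 3 phenotype classes has df = 3 − 1 = 2.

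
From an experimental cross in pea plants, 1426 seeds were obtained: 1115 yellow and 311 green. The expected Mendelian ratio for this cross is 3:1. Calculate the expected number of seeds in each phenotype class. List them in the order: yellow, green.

Expected counts for N = 1426 under a 3:1 ratio (total parts = 4):
  yellow: 1426 × 3/4 = 1069.5
  green: 1426 × 1/4 = 356.5

1069.5, 356.5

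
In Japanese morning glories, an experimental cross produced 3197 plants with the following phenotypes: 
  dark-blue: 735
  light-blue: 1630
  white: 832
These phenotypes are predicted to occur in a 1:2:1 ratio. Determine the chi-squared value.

7.128

Under the 1:2:1 hypothesis (Σ ratio = 4, N = 3197):
  dark-blue: 3197 × 1/4 = 799.25
  light-blue: 3197 × 2/4 = 1598.5
  white: 3197 × 1/4 = 799.25
χ² = Σ (O − E)² / E
  dark-blue: (735 − 799.25)² / 799.25 = 5.1649
  light-blue: (1630 − 1598.5)² / 1598.5 = 0.6207
  white: (832 − 799.25)² / 799.25 = 1.3420
χ² = 5.1649 + 0.6207 + 1.3420 = 7.1276 ≈ 7.128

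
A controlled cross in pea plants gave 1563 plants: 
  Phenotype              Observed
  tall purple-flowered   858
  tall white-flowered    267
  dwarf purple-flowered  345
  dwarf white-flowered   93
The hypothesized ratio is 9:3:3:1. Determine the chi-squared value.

Under the 9:3:3:1 hypothesis (Σ ratio = 16, N = 1563):
  tall purple-flowered: 1563 × 9/16 = 879.1875
  tall white-flowered: 1563 × 3/16 = 293.0625
  dwarf purple-flowered: 1563 × 3/16 = 293.0625
  dwarf white-flowered: 1563 × 1/16 = 97.6875
χ² = Σ (O − E)² / E
  tall purple-flowered: (858 − 879.1875)² / 879.1875 = 0.5106
  tall white-flowered: (267 − 293.0625)² / 293.0625 = 2.3178
  dwarf purple-flowered: (345 − 293.0625)² / 293.0625 = 9.2045
  dwarf white-flowered: (93 − 97.6875)² / 97.6875 = 0.2249
χ² = 0.5106 + 2.3178 + 9.2045 + 0.2249 = 12.2578 ≈ 12.258

12.258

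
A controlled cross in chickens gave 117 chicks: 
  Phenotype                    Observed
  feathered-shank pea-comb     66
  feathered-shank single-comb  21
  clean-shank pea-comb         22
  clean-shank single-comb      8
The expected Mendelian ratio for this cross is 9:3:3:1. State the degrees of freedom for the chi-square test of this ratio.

A goodness-of-fit test with 4 phenotype classes has df = 4 − 1 = 3.

3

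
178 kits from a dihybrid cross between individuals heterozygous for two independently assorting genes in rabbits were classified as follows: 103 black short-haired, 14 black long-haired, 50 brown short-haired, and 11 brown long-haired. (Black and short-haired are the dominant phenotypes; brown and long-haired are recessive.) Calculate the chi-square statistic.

19.613

A dihybrid F₂ with independent assortment and complete dominance at both loci gives a 9:3:3:1 phenotypic ratio.
The 9:3:3:1 ratio has 16 parts, so with N = 178 the expected counts are:
  black short-haired: 178 × 9/16 = 100.125
  black long-haired: 178 × 3/16 = 33.375
  brown short-haired: 178 × 3/16 = 33.375
  brown long-haired: 178 × 1/16 = 11.125
χ² = Σ (O − E)² / E
  black short-haired: (103 − 100.125)² / 100.125 = 0.0826
  black long-haired: (14 − 33.375)² / 33.375 = 11.2477
  brown short-haired: (50 − 33.375)² / 33.375 = 8.2814
  brown long-haired: (11 − 11.125)² / 11.125 = 0.0014
χ² = 0.0826 + 11.2477 + 8.2814 + 0.0014 = 19.6131 ≈ 19.613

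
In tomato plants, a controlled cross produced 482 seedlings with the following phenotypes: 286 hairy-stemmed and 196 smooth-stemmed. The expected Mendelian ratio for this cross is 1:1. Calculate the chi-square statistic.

16.805

The 1:1 ratio has 2 parts, so with N = 482 the expected counts are:
  hairy-stemmed: 482 × 1/2 = 241
  smooth-stemmed: 482 × 1/2 = 241
χ² = Σ (O − E)² / E
  hairy-stemmed: (286 − 241)² / 241 = 8.4025
  smooth-stemmed: (196 − 241)² / 241 = 8.4025
χ² = 8.4025 + 8.4025 = 16.805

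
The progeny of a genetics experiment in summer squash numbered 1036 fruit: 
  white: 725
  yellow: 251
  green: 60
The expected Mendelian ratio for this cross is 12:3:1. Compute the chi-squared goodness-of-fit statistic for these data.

The 12:3:1 ratio has 16 parts, so with N = 1036 the expected counts are:
  white: 1036 × 12/16 = 777
  yellow: 1036 × 3/16 = 194.25
  green: 1036 × 1/16 = 64.75
χ² = Σ (O − E)² / E
  white: (725 − 777)² / 777 = 3.4801
  yellow: (251 − 194.25)² / 194.25 = 16.5795
  green: (60 − 64.75)² / 64.75 = 0.3485
χ² = 3.4801 + 16.5795 + 0.3485 = 20.4081 ≈ 20.408

20.408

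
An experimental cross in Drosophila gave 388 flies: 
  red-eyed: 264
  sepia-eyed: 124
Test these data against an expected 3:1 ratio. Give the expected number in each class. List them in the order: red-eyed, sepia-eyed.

291, 97

Expected counts for N = 388 under a 3:1 ratio (total parts = 4):
  red-eyed: 388 × 3/4 = 291
  sepia-eyed: 388 × 1/4 = 97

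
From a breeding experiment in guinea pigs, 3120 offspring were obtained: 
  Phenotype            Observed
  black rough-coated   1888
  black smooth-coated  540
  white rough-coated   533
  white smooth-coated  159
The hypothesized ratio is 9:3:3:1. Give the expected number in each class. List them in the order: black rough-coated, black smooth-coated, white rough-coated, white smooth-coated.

1755, 585, 585, 195

Expected counts for N = 3120 under a 9:3:3:1 ratio (total parts = 16):
  black rough-coated: 3120 × 9/16 = 1755
  black smooth-coated: 3120 × 3/16 = 585
  white rough-coated: 3120 × 3/16 = 585
  white smooth-coated: 3120 × 1/16 = 195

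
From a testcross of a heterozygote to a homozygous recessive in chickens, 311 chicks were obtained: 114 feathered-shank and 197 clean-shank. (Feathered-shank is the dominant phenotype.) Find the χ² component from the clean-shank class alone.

11.076

A testcross of a heterozygote (Aa × aa) gives a 1:1 phenotypic ratio.
Expected counts for N = 311 under a 1:1 ratio (total parts = 2):
  feathered-shank: 311 × 1/2 = 155.5
  clean-shank: 311 × 1/2 = 155.5
Contribution of clean-shank: (197 − 155.5)² / 155.5 = 11.0756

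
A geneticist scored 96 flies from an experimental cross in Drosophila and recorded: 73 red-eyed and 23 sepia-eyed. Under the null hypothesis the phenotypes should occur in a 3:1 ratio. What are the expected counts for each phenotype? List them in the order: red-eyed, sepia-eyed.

72, 24

The 3:1 ratio has 4 parts, so with N = 96 the expected counts are:
  red-eyed: 96 × 3/4 = 72
  sepia-eyed: 96 × 1/4 = 24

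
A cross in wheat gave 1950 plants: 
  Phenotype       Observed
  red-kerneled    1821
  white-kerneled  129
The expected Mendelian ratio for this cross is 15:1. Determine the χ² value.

0.444

The 15:1 ratio has 16 parts, so with N = 1950 the expected counts are:
  red-kerneled: 1950 × 15/16 = 1828.125
  white-kerneled: 1950 × 1/16 = 121.875
χ² = Σ (O − E)² / E
  red-kerneled: (1821 − 1828.125)² / 1828.125 = 0.0278
  white-kerneled: (129 − 121.875)² / 121.875 = 0.4165
χ² = 0.0278 + 0.4165 = 0.4443 ≈ 0.444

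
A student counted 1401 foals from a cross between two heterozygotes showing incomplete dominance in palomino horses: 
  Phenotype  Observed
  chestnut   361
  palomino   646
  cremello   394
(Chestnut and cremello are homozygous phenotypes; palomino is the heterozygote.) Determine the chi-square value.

With incomplete dominance, a heterozygote × heterozygote cross gives a 1:2:1 phenotypic ratio.
Total ratio parts = 4. Expected numbers out of 1401:
  chestnut: 1401 × 1/4 = 350.25
  palomino: 1401 × 2/4 = 700.5
  cremello: 1401 × 1/4 = 350.25
χ² = Σ (O − E)² / E
  chestnut: (361 − 350.25)² / 350.25 = 0.3299
  palomino: (646 − 700.5)² / 700.5 = 4.2402
  cremello: (394 − 350.25)² / 350.25 = 5.4648
χ² = 0.3299 + 4.2402 + 5.4648 = 10.0349 ≈ 10.035

10.035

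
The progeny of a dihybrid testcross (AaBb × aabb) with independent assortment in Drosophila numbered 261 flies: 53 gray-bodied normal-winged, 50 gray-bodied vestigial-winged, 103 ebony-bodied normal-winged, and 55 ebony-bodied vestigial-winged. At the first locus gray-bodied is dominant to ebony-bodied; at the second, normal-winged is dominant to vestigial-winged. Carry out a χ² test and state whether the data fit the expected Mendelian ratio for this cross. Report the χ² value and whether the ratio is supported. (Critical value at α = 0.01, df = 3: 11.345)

29.314; not consistent

A dihybrid testcross with independent assortment gives a 1:1:1:1 ratio.
Total ratio parts = 4. Expected numbers out of 261:
  gray-bodied normal-winged: 261 × 1/4 = 65.25
  gray-bodied vestigial-winged: 261 × 1/4 = 65.25
  ebony-bodied normal-winged: 261 × 1/4 = 65.25
  ebony-bodied vestigial-winged: 261 × 1/4 = 65.25
χ² = Σ (O − E)² / E
  gray-bodied normal-winged: (53 − 65.25)² / 65.25 = 2.2998
  gray-bodied vestigial-winged: (50 − 65.25)² / 65.25 = 3.5642
  ebony-bodied normal-winged: (103 − 65.25)² / 65.25 = 21.8400
  ebony-bodied vestigial-winged: (55 − 65.25)² / 65.25 = 1.6102
χ² = 2.2998 + 3.5642 + 21.8400 + 1.6102 = 29.3142 ≈ 29.314
Degrees of freedom = 4 − 1 = 3; critical value at α = 0.01 is 11.345.
Since 29.314 > 11.345, we reject the null hypothesis — the data do not fit the 1:1:1:1 ratio.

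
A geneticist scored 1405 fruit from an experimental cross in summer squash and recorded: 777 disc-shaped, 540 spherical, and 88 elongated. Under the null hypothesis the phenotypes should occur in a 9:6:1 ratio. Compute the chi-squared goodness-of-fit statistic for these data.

0.552

Under the 9:6:1 hypothesis (Σ ratio = 16, N = 1405):
  disc-shaped: 1405 × 9/16 = 790.3125
  spherical: 1405 × 6/16 = 526.875
  elongated: 1405 × 1/16 = 87.8125
χ² = Σ (O − E)² / E
  disc-shaped: (777 − 790.3125)² / 790.3125 = 0.2242
  spherical: (540 − 526.875)² / 526.875 = 0.3270
  elongated: (88 − 87.8125)² / 87.8125 = 0.0004
χ² = 0.2242 + 0.3270 + 0.0004 = 0.5516 ≈ 0.552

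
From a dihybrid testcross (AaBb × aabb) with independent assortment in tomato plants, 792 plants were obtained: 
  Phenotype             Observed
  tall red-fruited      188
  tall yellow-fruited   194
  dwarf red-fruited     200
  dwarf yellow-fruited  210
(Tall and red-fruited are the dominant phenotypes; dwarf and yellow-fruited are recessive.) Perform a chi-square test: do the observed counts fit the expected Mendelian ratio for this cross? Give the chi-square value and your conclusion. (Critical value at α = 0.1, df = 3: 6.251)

A dihybrid testcross with independent assortment gives a 1:1:1:1 ratio.
Under the 1:1:1:1 hypothesis (Σ ratio = 4, N = 792):
  tall red-fruited: 792 × 1/4 = 198
  tall yellow-fruited: 792 × 1/4 = 198
  dwarf red-fruited: 792 × 1/4 = 198
  dwarf yellow-fruited: 792 × 1/4 = 198
χ² = Σ (O − E)² / E
  tall red-fruited: (188 − 198)² / 198 = 0.5051
  tall yellow-fruited: (194 − 198)² / 198 = 0.0808
  dwarf red-fruited: (200 − 198)² / 198 = 0.0202
  dwarf yellow-fruited: (210 − 198)² / 198 = 0.7273
χ² = 0.5051 + 0.0808 + 0.0202 + 0.7273 = 1.3334 ≈ 1.333
Degrees of freedom = 4 − 1 = 3; critical value at α = 0.1 is 6.251.
Since 1.333 < 6.251, we fail to reject the null hypothesis — the data are consistent with the 1:1:1:1 ratio.

1.333; consistent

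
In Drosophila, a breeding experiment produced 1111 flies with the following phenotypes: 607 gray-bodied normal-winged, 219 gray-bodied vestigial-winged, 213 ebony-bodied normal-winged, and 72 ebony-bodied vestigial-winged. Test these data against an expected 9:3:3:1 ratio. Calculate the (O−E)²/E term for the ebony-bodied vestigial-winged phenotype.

Under the 9:3:3:1 hypothesis (Σ ratio = 16, N = 1111):
  gray-bodied normal-winged: 1111 × 9/16 = 624.9375
  gray-bodied vestigial-winged: 1111 × 3/16 = 208.3125
  ebony-bodied normal-winged: 1111 × 3/16 = 208.3125
  ebony-bodied vestigial-winged: 1111 × 1/16 = 69.4375
Contribution of ebony-bodied vestigial-winged: (72 − 69.4375)² / 69.4375 = 0.0946

0.095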